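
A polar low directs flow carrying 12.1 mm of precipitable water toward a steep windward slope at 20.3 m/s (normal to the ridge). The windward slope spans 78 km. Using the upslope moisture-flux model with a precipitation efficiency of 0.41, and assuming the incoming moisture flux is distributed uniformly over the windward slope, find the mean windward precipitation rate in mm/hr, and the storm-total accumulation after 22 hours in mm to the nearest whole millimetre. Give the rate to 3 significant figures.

R ≈ 4.65 mm/hr; total ≈ 102 mm

Incoming column moisture flux per unit ridge length: F = V × PW = 20.3 × 12.1 = 245.63 mm·m/s.
Spread over the 78 km slope with efficiency ε = 0.41: R = ε·F/W = 0.41 × 245.63 / 78000 m = 1.291e-03 mm/s.
R = 1.291e-03 × 3600 = 4.65 mm/hr.
Over 22 h: total = 4.65 × 22 = 102.3 ≈ 102 mm.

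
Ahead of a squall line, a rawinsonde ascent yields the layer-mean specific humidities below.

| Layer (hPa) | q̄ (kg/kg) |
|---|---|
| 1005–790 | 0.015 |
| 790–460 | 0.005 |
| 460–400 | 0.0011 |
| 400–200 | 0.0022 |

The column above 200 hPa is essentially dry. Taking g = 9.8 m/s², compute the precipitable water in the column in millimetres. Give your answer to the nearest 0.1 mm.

PW ≈ 54.9 mm

Precipitable water is the column-integrated vapour mass per unit area: PW = (1/g) Σ q̄ Δp, with q in kg/kg and Δp in Pa (1 kg/m² of water = 1 mm).
Layer 1005–790 hPa: Δp = 215 hPa = 21500 Pa, q̄ = 0.015 kg/kg → 0.015 × 21500 / 9.8 = 32.91 mm
Layer 790–460 hPa: Δp = 330 hPa = 33000 Pa, q̄ = 0.005 kg/kg → 0.005 × 33000 / 9.8 = 16.84 mm
Layer 460–400 hPa: Δp = 60 hPa = 6000 Pa, q̄ = 0.0011 kg/kg → 0.0011 × 6000 / 9.8 = 0.67 mm
Layer 400–200 hPa: Δp = 200 hPa = 20000 Pa, q̄ = 0.0022 kg/kg → 0.0022 × 20000 / 9.8 = 4.49 mm
PW = 32.91 + 16.84 + 0.67 + 4.49 = 54.91 ≈ 54.9 mm.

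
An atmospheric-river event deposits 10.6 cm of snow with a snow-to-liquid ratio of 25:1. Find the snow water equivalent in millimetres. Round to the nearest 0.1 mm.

SWE ≈ 4.2 mm

SWE = snow depth / ratio = 10.6 cm / 25 = 0.424 cm = 4.2 mm.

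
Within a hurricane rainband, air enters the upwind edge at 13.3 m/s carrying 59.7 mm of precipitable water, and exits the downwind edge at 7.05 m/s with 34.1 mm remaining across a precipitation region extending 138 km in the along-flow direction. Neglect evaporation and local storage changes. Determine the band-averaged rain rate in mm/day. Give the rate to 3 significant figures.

Column moisture flux per unit crosswind length is F = V × PW.
Inflow: F_in = 13.3 × 59.7 = 794.01 mm·m/s
Outflow: F_out = 7.05 × 34.1 = 240.405 mm·m/s
Steady-state rate R = (F_in − F_out)/L = (794.01 − 240.405) / 138000 m = 4.012e-03 mm/s.
R = 4.012e-03 × 3600 × 24 = 347 mm/day.

R ≈ 347 mm/day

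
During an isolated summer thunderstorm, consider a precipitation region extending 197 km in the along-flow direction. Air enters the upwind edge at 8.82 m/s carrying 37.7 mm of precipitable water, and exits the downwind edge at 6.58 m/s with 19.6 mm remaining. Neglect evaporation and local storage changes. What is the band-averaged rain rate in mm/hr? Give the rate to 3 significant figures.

Column moisture flux per unit crosswind length is F = V × PW.
Inflow: F_in = 8.82 × 37.7 = 332.514 mm·m/s
Outflow: F_out = 6.58 × 19.6 = 128.968 mm·m/s
Steady-state rate R = (F_in − F_out)/L = (332.514 − 128.968) / 197000 m = 1.033e-03 mm/s.
R = 1.033e-03 × 3600 = 3.72 mm/hr.

R ≈ 3.72 mm/hr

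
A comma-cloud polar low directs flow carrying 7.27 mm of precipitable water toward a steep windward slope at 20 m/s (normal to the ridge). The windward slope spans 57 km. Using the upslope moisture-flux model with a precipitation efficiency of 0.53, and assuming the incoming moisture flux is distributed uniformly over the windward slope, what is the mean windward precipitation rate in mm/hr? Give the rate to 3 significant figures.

R ≈ 4.87 mm/hr

Incoming column moisture flux per unit ridge length: F = V × PW = 20 × 7.27 = 145.4 mm·m/s.
Spread over the 57 km slope with efficiency ε = 0.53: R = ε·F/W = 0.53 × 145.4 / 57000 m = 1.352e-03 mm/s.
R = 1.352e-03 × 3600 = 4.87 mm/hr.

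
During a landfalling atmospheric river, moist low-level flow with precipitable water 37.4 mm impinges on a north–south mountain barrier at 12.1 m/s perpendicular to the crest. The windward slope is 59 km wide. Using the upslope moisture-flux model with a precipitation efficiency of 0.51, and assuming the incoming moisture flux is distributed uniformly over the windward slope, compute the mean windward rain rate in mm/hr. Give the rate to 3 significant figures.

R ≈ 14.1 mm/hr

Incoming column moisture flux per unit ridge length: F = V × PW = 12.1 × 37.4 = 452.54 mm·m/s.
Spread over the 59 km slope with efficiency ε = 0.51: R = ε·F/W = 0.51 × 452.54 / 59000 m = 3.912e-03 mm/s.
R = 3.912e-03 × 3600 = 14.1 mm/hr.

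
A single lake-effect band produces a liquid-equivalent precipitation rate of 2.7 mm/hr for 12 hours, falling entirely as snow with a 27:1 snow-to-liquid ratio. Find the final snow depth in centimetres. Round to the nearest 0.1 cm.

Liquid-equivalent depth = 2.7 × 12 = 32.4 mm.
Snow depth = 32.4 mm × 27 = 874.8 mm = 87.5 cm.

snow depth ≈ 87.5 cm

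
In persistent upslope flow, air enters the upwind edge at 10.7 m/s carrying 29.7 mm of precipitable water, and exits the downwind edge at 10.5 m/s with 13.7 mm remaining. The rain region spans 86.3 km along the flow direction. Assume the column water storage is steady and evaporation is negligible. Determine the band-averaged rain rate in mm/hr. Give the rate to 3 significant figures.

Column moisture flux per unit crosswind length is F = V × PW.
Inflow: F_in = 10.7 × 29.7 = 317.79 mm·m/s
Outflow: F_out = 10.5 × 13.7 = 143.85 mm·m/s
Steady-state rate R = (F_in − F_out)/L = (317.79 − 143.85) / 86300 m = 2.016e-03 mm/s.
R = 2.016e-03 × 3600 = 7.26 mm/hr.

R ≈ 7.26 mm/hr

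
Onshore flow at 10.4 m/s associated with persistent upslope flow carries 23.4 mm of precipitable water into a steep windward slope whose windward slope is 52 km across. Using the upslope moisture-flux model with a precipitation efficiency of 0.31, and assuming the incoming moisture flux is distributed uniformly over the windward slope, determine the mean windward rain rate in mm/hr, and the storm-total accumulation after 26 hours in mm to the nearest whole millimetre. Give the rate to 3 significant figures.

Incoming column moisture flux per unit ridge length: F = V × PW = 10.4 × 23.4 = 243.36 mm·m/s.
Spread over the 52 km slope with efficiency ε = 0.31: R = ε·F/W = 0.31 × 243.36 / 52000 m = 1.451e-03 mm/s.
R = 1.451e-03 × 3600 = 5.22 mm/hr.
Over 26 h: total = 5.22 × 26 = 135.72 ≈ 136 mm.

R ≈ 5.22 mm/hr; total ≈ 136 mm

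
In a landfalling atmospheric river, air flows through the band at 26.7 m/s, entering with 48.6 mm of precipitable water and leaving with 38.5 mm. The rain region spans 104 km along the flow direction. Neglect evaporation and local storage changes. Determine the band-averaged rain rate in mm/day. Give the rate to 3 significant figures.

Column moisture flux per unit crosswind length is F = V × PW.
Inflow: F_in = 26.7 × 48.6 = 1297.62 mm·m/s
Outflow: F_out = 26.7 × 38.5 = 1027.95 mm·m/s
Steady-state rate R = (F_in − F_out)/L = (1297.62 − 1027.95) / 104000 m = 2.593e-03 mm/s.
R = 2.593e-03 × 3600 × 24 = 224 mm/day.

R ≈ 224 mm/day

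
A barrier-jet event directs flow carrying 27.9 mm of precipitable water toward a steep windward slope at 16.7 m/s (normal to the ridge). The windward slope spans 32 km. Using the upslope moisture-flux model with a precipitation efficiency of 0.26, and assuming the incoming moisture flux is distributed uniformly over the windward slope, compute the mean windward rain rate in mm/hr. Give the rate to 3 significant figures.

R ≈ 13.6 mm/hr

Incoming column moisture flux per unit ridge length: F = V × PW = 16.7 × 27.9 = 465.93 mm·m/s.
Spread over the 32 km slope with efficiency ε = 0.26: R = ε·F/W = 0.26 × 465.93 / 32000 m = 3.786e-03 mm/s.
R = 3.786e-03 × 3600 = 13.6 mm/hr.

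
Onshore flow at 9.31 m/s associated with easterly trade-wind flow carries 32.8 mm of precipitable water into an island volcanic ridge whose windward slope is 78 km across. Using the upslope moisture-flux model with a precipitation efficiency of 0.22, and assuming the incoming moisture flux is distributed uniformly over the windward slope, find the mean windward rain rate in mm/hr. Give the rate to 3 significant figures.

Incoming column moisture flux per unit ridge length: F = V × PW = 9.31 × 32.8 = 305.368 mm·m/s.
Spread over the 78 km slope with efficiency ε = 0.22: R = ε·F/W = 0.22 × 305.368 / 78000 m = 8.613e-04 mm/s.
R = 8.613e-04 × 3600 = 3.10 mm/hr.

R ≈ 3.10 mm/hr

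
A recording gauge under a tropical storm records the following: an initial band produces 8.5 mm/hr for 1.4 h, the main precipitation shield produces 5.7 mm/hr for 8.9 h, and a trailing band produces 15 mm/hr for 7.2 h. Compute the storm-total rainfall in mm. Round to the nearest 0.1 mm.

Total = Σ Rᵢ Δtᵢ = 8.5 × 1.4 + 5.7 × 8.9 + 15 × 7.2
      = 11.9 + 50.73 + 108 = 170.6 mm.

total ≈ 170.6 mm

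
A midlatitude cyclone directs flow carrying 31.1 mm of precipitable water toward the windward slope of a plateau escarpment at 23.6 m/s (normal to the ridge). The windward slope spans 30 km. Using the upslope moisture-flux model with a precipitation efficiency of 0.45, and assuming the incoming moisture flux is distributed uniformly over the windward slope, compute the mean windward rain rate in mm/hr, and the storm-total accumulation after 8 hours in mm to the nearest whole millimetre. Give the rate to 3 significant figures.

Incoming column moisture flux per unit ridge length: F = V × PW = 23.6 × 31.1 = 733.96 mm·m/s.
Spread over the 30 km slope with efficiency ε = 0.45: R = ε·F/W = 0.45 × 733.96 / 30000 m = 1.101e-02 mm/s.
R = 1.101e-02 × 3600 = 39.6 mm/hr.
Over 8 h: total = 39.6 × 8 = 316.8 ≈ 317 mm.

R ≈ 39.6 mm/hr; total ≈ 317 mm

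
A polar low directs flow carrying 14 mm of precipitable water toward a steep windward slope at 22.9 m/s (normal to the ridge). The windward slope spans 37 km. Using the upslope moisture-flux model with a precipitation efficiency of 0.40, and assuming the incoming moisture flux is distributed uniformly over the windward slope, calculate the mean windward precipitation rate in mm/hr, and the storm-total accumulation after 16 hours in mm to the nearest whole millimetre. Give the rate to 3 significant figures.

Incoming column moisture flux per unit ridge length: F = V × PW = 22.9 × 14 = 320.6 mm·m/s.
Spread over the 37 km slope with efficiency ε = 0.40: R = ε·F/W = 0.40 × 320.6 / 37000 m = 3.466e-03 mm/s.
R = 3.466e-03 × 3600 = 12.5 mm/hr.
Over 16 h: total = 12.5 × 16 = 200 mm.

R ≈ 12.5 mm/hr; total ≈ 200 mm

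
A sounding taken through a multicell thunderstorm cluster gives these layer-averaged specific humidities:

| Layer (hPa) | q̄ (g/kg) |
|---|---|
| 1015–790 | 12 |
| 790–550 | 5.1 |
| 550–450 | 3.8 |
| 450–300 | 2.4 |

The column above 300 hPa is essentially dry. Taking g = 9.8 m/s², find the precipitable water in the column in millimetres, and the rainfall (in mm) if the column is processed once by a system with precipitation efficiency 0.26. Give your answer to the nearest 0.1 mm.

Precipitable water is the column-integrated vapour mass per unit area: PW = (1/g) Σ q̄ Δp, with q in kg/kg and Δp in Pa (1 kg/m² of water = 1 mm).
Layer 1015–790 hPa: Δp = 225 hPa = 22500 Pa, q̄ = 0.012 kg/kg → 0.012 × 22500 / 9.8 = 27.55 mm
Layer 790–550 hPa: Δp = 240 hPa = 24000 Pa, q̄ = 0.0051 kg/kg → 0.0051 × 24000 / 9.8 = 12.49 mm
Layer 550–450 hPa: Δp = 100 hPa = 10000 Pa, q̄ = 0.0038 kg/kg → 0.0038 × 10000 / 9.8 = 3.88 mm
Layer 450–300 hPa: Δp = 150 hPa = 15000 Pa, q̄ = 0.0024 kg/kg → 0.0024 × 15000 / 9.8 = 3.67 mm
PW = 27.55 + 12.49 + 3.88 + 3.67 = 47.59 ≈ 47.6 mm.
Rainfall = ε × PW = 0.26 × 47.6 = 12.4 mm.

PW ≈ 47.6 mm; rainfall ≈ 12.4 mm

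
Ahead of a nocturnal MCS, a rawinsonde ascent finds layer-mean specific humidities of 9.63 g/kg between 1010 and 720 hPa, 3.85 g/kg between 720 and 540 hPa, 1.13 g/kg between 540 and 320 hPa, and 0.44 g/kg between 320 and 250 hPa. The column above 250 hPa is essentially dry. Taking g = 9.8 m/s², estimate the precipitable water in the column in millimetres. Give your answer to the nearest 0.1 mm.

Precipitable water is the column-integrated vapour mass per unit area: PW = (1/g) Σ q̄ Δp, with q in kg/kg and Δp in Pa (1 kg/m² of water = 1 mm).
Layer 1010–720 hPa: Δp = 290 hPa = 29000 Pa, q̄ = 0.00963 kg/kg → 0.00963 × 29000 / 9.8 = 28.50 mm
Layer 720–540 hPa: Δp = 180 hPa = 18000 Pa, q̄ = 0.00385 kg/kg → 0.00385 × 18000 / 9.8 = 7.07 mm
Layer 540–320 hPa: Δp = 220 hPa = 22000 Pa, q̄ = 0.00113 kg/kg → 0.00113 × 22000 / 9.8 = 2.54 mm
Layer 320–250 hPa: Δp = 70 hPa = 7000 Pa, q̄ = 0.00044 kg/kg → 0.00044 × 7000 / 9.8 = 0.31 mm
PW = 28.50 + 7.07 + 2.54 + 0.31 = 38.42 ≈ 38.4 mm.

PW ≈ 38.4 mm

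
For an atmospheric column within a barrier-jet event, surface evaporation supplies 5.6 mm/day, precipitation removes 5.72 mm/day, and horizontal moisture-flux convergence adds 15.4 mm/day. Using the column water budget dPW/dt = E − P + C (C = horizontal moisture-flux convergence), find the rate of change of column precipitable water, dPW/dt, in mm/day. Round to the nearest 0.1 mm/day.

dPW/dt = E − P + C = 5.6 − 5.72 + (15.4) = 15.3 mm/day.

dPW/dt ≈ 15.3 mm/day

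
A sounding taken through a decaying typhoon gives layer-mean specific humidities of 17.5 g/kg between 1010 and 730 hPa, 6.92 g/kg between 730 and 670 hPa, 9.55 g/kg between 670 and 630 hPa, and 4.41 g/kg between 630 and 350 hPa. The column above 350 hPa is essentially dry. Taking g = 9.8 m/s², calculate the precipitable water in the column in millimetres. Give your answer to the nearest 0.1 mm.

Precipitable water is the column-integrated vapour mass per unit area: PW = (1/g) Σ q̄ Δp, with q in kg/kg and Δp in Pa (1 kg/m² of water = 1 mm).
Layer 1010–730 hPa: Δp = 280 hPa = 28000 Pa, q̄ = 0.0175 kg/kg → 0.0175 × 28000 / 9.8 = 50.00 mm
Layer 730–670 hPa: Δp = 60 hPa = 6000 Pa, q̄ = 0.00692 kg/kg → 0.00692 × 6000 / 9.8 = 4.24 mm
Layer 670–630 hPa: Δp = 40 hPa = 4000 Pa, q̄ = 0.00955 kg/kg → 0.00955 × 4000 / 9.8 = 3.90 mm
Layer 630–350 hPa: Δp = 280 hPa = 28000 Pa, q̄ = 0.00441 kg/kg → 0.00441 × 28000 / 9.8 = 12.60 mm
PW = 50.00 + 4.24 + 3.90 + 12.60 = 70.74 ≈ 70.7 mm.

PW ≈ 70.7 mm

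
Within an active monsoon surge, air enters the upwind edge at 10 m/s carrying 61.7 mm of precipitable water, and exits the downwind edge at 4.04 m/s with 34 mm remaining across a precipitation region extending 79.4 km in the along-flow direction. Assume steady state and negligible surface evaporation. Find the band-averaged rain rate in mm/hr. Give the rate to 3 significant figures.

Column moisture flux per unit crosswind length is F = V × PW.
Inflow: F_in = 10 × 61.7 = 617 mm·m/s
Outflow: F_out = 4.04 × 34 = 137.36 mm·m/s
Steady-state rate R = (F_in − F_out)/L = (617 − 137.36) / 79400 m = 6.041e-03 mm/s.
R = 6.041e-03 × 3600 = 21.7 mm/hr.

R ≈ 21.7 mm/hr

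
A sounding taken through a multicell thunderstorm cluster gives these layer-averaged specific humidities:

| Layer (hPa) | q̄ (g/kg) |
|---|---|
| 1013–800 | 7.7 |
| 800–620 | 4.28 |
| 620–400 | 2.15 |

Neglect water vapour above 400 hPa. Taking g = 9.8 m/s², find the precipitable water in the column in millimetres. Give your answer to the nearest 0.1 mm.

Precipitable water is the column-integrated vapour mass per unit area: PW = (1/g) Σ q̄ Δp, with q in kg/kg and Δp in Pa (1 kg/m² of water = 1 mm).
Layer 1013–800 hPa: Δp = 213 hPa = 21300 Pa, q̄ = 0.0077 kg/kg → 0.0077 × 21300 / 9.8 = 16.74 mm
Layer 800–620 hPa: Δp = 180 hPa = 18000 Pa, q̄ = 0.00428 kg/kg → 0.00428 × 18000 / 9.8 = 7.86 mm
Layer 620–400 hPa: Δp = 220 hPa = 22000 Pa, q̄ = 0.00215 kg/kg → 0.00215 × 22000 / 9.8 = 4.83 mm
PW = 16.74 + 7.86 + 4.83 = 29.43 ≈ 29.4 mm.

PW ≈ 29.4 mm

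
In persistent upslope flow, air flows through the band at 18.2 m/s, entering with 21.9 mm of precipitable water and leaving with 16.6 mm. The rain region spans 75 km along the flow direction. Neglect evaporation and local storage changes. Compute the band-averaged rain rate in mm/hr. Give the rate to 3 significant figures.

Column moisture flux per unit crosswind length is F = V × PW.
Inflow: F_in = 18.2 × 21.9 = 398.58 mm·m/s
Outflow: F_out = 18.2 × 16.6 = 302.12 mm·m/s
Steady-state rate R = (F_in − F_out)/L = (398.58 − 302.12) / 75000 m = 1.286e-03 mm/s.
R = 1.286e-03 × 3600 = 4.63 mm/hr.

R ≈ 4.63 mm/hr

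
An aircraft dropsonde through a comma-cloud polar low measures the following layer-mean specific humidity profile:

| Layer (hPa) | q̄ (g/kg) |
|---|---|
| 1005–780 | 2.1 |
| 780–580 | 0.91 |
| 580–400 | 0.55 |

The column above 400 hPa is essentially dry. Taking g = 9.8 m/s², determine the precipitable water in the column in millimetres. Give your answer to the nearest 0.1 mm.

PW ≈ 7.7 mm

Precipitable water is the column-integrated vapour mass per unit area: PW = (1/g) Σ q̄ Δp, with q in kg/kg and Δp in Pa (1 kg/m² of water = 1 mm).
Layer 1005–780 hPa: Δp = 225 hPa = 22500 Pa, q̄ = 0.0021 kg/kg → 0.0021 × 22500 / 9.8 = 4.82 mm
Layer 780–580 hPa: Δp = 200 hPa = 20000 Pa, q̄ = 0.00091 kg/kg → 0.00091 × 20000 / 9.8 = 1.86 mm
Layer 580–400 hPa: Δp = 180 hPa = 18000 Pa, q̄ = 0.00055 kg/kg → 0.00055 × 18000 / 9.8 = 1.01 mm
PW = 4.82 + 1.86 + 1.01 = 7.69 ≈ 7.7 mm.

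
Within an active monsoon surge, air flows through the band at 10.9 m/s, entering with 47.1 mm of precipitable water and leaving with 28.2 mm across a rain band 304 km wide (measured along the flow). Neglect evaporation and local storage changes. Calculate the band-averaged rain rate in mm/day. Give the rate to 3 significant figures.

R ≈ 58.6 mm/day

Column moisture flux per unit crosswind length is F = V × PW.
Inflow: F_in = 10.9 × 47.1 = 513.39 mm·m/s
Outflow: F_out = 10.9 × 28.2 = 307.38 mm·m/s
Steady-state rate R = (F_in − F_out)/L = (513.39 − 307.38) / 304000 m = 6.777e-04 mm/s.
R = 6.777e-04 × 3600 × 24 = 58.6 mm/day.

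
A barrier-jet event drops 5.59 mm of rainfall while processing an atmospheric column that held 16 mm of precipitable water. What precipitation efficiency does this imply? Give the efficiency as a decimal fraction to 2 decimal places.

ε ≈ 0.35

ε = rainfall / PW = 5.59 / 16 = 0.35.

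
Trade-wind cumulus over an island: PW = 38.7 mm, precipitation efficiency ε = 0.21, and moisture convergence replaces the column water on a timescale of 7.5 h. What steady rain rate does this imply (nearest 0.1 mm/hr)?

Each overturning extracts ε × PW = 0.21 × 38.7 = 8.127 mm.
Rate = ε·PW / τ = 8.127 / 7.5 h = 1.1 mm/hr.

R ≈ 1.1 mm/hr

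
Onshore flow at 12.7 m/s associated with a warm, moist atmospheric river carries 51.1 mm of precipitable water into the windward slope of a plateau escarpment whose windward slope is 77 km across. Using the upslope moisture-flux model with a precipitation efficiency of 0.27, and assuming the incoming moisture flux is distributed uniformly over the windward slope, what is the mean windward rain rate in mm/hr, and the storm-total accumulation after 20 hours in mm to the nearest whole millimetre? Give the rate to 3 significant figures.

Incoming column moisture flux per unit ridge length: F = V × PW = 12.7 × 51.1 = 648.97 mm·m/s.
Spread over the 77 km slope with efficiency ε = 0.27: R = ε·F/W = 0.27 × 648.97 / 77000 m = 2.276e-03 mm/s.
R = 2.276e-03 × 3600 = 8.19 mm/hr.
Over 20 h: total = 8.19 × 20 = 163.8 ≈ 164 mm.

R ≈ 8.19 mm/hr; total ≈ 164 mm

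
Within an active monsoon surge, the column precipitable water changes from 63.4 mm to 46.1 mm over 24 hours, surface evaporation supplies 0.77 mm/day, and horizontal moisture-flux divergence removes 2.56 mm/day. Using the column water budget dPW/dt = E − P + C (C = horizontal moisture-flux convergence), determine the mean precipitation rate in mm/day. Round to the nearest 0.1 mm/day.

dPW/dt = (46.1 − 63.4) mm / (24/24 day) = -17.300 mm/day.
P = E + C − dPW/dt = 0.77 + (-2.56) − (-17.300) = 15.5 mm/day.

P ≈ 15.5 mm/day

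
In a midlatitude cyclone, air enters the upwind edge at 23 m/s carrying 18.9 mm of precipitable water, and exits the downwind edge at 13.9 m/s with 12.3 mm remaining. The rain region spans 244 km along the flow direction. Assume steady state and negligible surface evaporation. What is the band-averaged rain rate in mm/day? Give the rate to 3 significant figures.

Column moisture flux per unit crosswind length is F = V × PW.
Inflow: F_in = 23 × 18.9 = 434.7 mm·m/s
Outflow: F_out = 13.9 × 12.3 = 170.97 mm·m/s
Steady-state rate R = (F_in − F_out)/L = (434.7 − 170.97) / 244000 m = 1.081e-03 mm/s.
R = 1.081e-03 × 3600 × 24 = 93.4 mm/day.

R ≈ 93.4 mm/day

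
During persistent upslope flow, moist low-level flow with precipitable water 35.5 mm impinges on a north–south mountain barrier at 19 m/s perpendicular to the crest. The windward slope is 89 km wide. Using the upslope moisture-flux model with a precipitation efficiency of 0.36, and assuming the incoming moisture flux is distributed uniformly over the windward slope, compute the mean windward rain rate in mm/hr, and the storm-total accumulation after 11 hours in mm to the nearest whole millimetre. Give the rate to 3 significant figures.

R ≈ 9.82 mm/hr; total ≈ 108 mm

Incoming column moisture flux per unit ridge length: F = V × PW = 19 × 35.5 = 674.5 mm·m/s.
Spread over the 89 km slope with efficiency ε = 0.36: R = ε·F/W = 0.36 × 674.5 / 89000 m = 2.728e-03 mm/s.
R = 2.728e-03 × 3600 = 9.82 mm/hr.
Over 11 h: total = 9.82 × 11 = 108.02 ≈ 108 mm.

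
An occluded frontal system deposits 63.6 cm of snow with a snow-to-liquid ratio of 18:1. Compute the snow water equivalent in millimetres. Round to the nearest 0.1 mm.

SWE ≈ 35.3 mm

SWE = snow depth / ratio = 63.6 cm / 18 = 3.533 cm = 35.3 mm.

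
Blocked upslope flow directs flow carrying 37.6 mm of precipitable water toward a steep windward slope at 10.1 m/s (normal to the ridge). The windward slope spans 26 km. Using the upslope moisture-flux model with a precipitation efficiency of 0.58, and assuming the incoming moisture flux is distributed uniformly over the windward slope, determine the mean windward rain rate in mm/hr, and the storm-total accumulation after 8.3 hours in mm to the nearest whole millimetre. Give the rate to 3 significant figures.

Incoming column moisture flux per unit ridge length: F = V × PW = 10.1 × 37.6 = 379.76 mm·m/s.
Spread over the 26 km slope with efficiency ε = 0.58: R = ε·F/W = 0.58 × 379.76 / 26000 m = 8.472e-03 mm/s.
R = 8.472e-03 × 3600 = 30.5 mm/hr.
Over 8.3 h: total = 30.5 × 8.3 = 253.15 ≈ 253 mm.

R ≈ 30.5 mm/hr; total ≈ 253 mm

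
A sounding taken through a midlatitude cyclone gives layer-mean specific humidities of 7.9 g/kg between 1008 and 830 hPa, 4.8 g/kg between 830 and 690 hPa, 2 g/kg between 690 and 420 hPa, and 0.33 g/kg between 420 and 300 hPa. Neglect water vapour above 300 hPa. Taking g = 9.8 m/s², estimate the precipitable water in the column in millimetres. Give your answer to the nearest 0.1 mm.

PW ≈ 27.1 mm

Precipitable water is the column-integrated vapour mass per unit area: PW = (1/g) Σ q̄ Δp, with q in kg/kg and Δp in Pa (1 kg/m² of water = 1 mm).
Layer 1008–830 hPa: Δp = 178 hPa = 17800 Pa, q̄ = 0.0079 kg/kg → 0.0079 × 17800 / 9.8 = 14.35 mm
Layer 830–690 hPa: Δp = 140 hPa = 14000 Pa, q̄ = 0.0048 kg/kg → 0.0048 × 14000 / 9.8 = 6.86 mm
Layer 690–420 hPa: Δp = 270 hPa = 27000 Pa, q̄ = 0.002 kg/kg → 0.002 × 27000 / 9.8 = 5.51 mm
Layer 420–300 hPa: Δp = 120 hPa = 12000 Pa, q̄ = 0.00033 kg/kg → 0.00033 × 12000 / 9.8 = 0.40 mm
PW = 14.35 + 6.86 + 5.51 + 0.40 = 27.12 ≈ 27.1 mm.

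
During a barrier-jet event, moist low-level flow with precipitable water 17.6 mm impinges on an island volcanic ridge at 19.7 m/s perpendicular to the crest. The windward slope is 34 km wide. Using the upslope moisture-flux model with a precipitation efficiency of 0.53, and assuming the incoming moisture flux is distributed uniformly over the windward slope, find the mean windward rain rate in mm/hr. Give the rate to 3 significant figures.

Incoming column moisture flux per unit ridge length: F = V × PW = 19.7 × 17.6 = 346.72 mm·m/s.
Spread over the 34 km slope with efficiency ε = 0.53: R = ε·F/W = 0.53 × 346.72 / 34000 m = 5.405e-03 mm/s.
R = 5.405e-03 × 3600 = 19.5 mm/hr.

R ≈ 19.5 mm/hr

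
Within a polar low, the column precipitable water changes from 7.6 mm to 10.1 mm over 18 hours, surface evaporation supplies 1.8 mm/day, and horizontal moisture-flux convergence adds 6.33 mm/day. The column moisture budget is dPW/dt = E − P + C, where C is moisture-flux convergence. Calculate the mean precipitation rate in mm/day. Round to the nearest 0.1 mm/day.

dPW/dt = (10.1 − 7.6) mm / (18/24 day) = +3.333 mm/day.
P = E + C − dPW/dt = 1.8 + (6.33) − (+3.333) = 4.8 mm/day.

P ≈ 4.8 mm/day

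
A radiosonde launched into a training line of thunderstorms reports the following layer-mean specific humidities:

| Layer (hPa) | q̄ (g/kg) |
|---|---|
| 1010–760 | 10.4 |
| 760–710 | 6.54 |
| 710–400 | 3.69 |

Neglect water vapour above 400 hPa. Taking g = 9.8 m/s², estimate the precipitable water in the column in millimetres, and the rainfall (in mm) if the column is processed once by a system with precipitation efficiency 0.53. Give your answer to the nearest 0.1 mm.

Precipitable water is the column-integrated vapour mass per unit area: PW = (1/g) Σ q̄ Δp, with q in kg/kg and Δp in Pa (1 kg/m² of water = 1 mm).
Layer 1010–760 hPa: Δp = 250 hPa = 25000 Pa, q̄ = 0.0104 kg/kg → 0.0104 × 25000 / 9.8 = 26.53 mm
Layer 760–710 hPa: Δp = 50 hPa = 5000 Pa, q̄ = 0.00654 kg/kg → 0.00654 × 5000 / 9.8 = 3.34 mm
Layer 710–400 hPa: Δp = 310 hPa = 31000 Pa, q̄ = 0.00369 kg/kg → 0.00369 × 31000 / 9.8 = 11.67 mm
PW = 26.53 + 3.34 + 11.67 = 41.54 ≈ 41.5 mm.
Rainfall = ε × PW = 0.53 × 41.5 = 22.0 mm.

PW ≈ 41.5 mm; rainfall ≈ 22.0 mm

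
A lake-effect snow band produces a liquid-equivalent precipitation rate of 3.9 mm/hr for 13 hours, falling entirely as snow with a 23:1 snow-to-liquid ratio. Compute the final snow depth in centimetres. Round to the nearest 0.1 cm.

Liquid-equivalent depth = 3.9 × 13 = 50.7 mm.
Snow depth = 50.7 mm × 23 = 1166.1 mm = 116.6 cm.

snow depth ≈ 116.6 cm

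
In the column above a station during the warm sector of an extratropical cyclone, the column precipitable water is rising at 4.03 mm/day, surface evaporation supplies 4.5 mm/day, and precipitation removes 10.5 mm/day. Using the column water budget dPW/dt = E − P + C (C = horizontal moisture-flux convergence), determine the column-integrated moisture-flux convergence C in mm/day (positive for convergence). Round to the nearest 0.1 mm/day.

dPW/dt = +4.03 mm/day.
C = dPW/dt − E + P = (+4.03) − 4.5 + 10.5 = 10.0 mm/day.

C ≈ 10.0 mm/day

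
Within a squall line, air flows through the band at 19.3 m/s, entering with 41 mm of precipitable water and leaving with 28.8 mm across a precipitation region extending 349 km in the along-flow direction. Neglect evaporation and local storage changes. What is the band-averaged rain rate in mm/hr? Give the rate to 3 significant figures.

Column moisture flux per unit crosswind length is F = V × PW.
Inflow: F_in = 19.3 × 41 = 791.3 mm·m/s
Outflow: F_out = 19.3 × 28.8 = 555.84 mm·m/s
Steady-state rate R = (F_in − F_out)/L = (791.3 − 555.84) / 349000 m = 6.747e-04 mm/s.
R = 6.747e-04 × 3600 = 2.43 mm/hr.

R ≈ 2.43 mm/hr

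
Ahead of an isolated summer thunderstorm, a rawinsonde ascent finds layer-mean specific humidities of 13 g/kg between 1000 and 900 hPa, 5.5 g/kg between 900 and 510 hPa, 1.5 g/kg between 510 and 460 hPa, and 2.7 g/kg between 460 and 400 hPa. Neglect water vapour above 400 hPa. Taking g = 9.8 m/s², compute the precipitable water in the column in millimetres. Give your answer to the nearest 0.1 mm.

Precipitable water is the column-integrated vapour mass per unit area: PW = (1/g) Σ q̄ Δp, with q in kg/kg and Δp in Pa (1 kg/m² of water = 1 mm).
Layer 1000–900 hPa: Δp = 100 hPa = 10000 Pa, q̄ = 0.013 kg/kg → 0.013 × 10000 / 9.8 = 13.27 mm
Layer 900–510 hPa: Δp = 390 hPa = 39000 Pa, q̄ = 0.0055 kg/kg → 0.0055 × 39000 / 9.8 = 21.89 mm
Layer 510–460 hPa: Δp = 50 hPa = 5000 Pa, q̄ = 0.0015 kg/kg → 0.0015 × 5000 / 9.8 = 0.77 mm
Layer 460–400 hPa: Δp = 60 hPa = 6000 Pa, q̄ = 0.0027 kg/kg → 0.0027 × 6000 / 9.8 = 1.65 mm
PW = 13.27 + 21.89 + 0.77 + 1.65 = 37.58 ≈ 37.6 mm.

PW ≈ 37.6 mm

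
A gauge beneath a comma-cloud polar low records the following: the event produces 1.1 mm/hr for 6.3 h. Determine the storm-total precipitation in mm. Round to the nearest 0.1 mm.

Total = Σ Rᵢ Δtᵢ = 1.1 × 6.3
      = 6.93 = 6.9 mm.

total ≈ 6.9 mm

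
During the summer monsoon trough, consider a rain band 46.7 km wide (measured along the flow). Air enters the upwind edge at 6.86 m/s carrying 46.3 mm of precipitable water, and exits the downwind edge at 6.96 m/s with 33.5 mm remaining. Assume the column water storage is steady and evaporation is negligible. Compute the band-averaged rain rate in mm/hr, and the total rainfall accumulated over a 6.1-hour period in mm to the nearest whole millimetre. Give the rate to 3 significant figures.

R ≈ 6.51 mm/hr; total ≈ 40 mm

Column moisture flux per unit crosswind length is F = V × PW.
Inflow: F_in = 6.86 × 46.3 = 317.618 mm·m/s
Outflow: F_out = 6.96 × 33.5 = 233.16 mm·m/s
Steady-state rate R = (F_in − F_out)/L = (317.618 − 233.16) / 46700 m = 1.809e-03 mm/s.
R = 1.809e-03 × 3600 = 6.51 mm/hr.
Over 6.1 h: total = 6.51 × 6.1 = 39.711 ≈ 40 mm.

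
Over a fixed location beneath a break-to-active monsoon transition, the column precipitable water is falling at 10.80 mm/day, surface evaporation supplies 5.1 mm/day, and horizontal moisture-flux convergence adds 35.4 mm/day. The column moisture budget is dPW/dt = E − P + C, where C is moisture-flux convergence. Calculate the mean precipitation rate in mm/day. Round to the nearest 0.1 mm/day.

P ≈ 51.3 mm/day

dPW/dt = -10.80 mm/day.
P = E + C − dPW/dt = 5.1 + (35.4) − (-10.80) = 51.3 mm/day.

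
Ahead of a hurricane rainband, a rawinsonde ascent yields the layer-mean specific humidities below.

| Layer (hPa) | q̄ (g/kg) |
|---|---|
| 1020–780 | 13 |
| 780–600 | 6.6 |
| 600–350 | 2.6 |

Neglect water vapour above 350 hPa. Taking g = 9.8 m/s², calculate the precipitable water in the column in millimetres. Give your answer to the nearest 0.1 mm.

PW ≈ 50.6 mm

Precipitable water is the column-integrated vapour mass per unit area: PW = (1/g) Σ q̄ Δp, with q in kg/kg and Δp in Pa (1 kg/m² of water = 1 mm).
Layer 1020–780 hPa: Δp = 240 hPa = 24000 Pa, q̄ = 0.013 kg/kg → 0.013 × 24000 / 9.8 = 31.84 mm
Layer 780–600 hPa: Δp = 180 hPa = 18000 Pa, q̄ = 0.0066 kg/kg → 0.0066 × 18000 / 9.8 = 12.12 mm
Layer 600–350 hPa: Δp = 250 hPa = 25000 Pa, q̄ = 0.0026 kg/kg → 0.0026 × 25000 / 9.8 = 6.63 mm
PW = 31.84 + 12.12 + 6.63 = 50.59 ≈ 50.6 mm.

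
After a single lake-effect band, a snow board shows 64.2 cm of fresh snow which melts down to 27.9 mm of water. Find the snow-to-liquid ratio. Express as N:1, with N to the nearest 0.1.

ratio ≈ 23.0

Ratio = snow depth / SWE = 642 mm / 27.9 mm = 23.0, i.e. 23.0:1.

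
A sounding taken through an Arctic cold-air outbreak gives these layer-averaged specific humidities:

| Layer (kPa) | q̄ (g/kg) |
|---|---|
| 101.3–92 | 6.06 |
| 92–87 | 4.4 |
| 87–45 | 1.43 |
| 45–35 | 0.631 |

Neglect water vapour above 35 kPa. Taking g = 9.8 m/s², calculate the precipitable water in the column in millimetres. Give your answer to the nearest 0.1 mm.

Precipitable water is the column-integrated vapour mass per unit area: PW = (1/g) Σ q̄ Δp, with q in kg/kg and Δp in Pa (1 kg/m² of water = 1 mm).
Layer 101.3–92 kPa: Δp = 93 hPa = 9300 Pa, q̄ = 0.00606 kg/kg → 0.00606 × 9300 / 9.8 = 5.75 mm
Layer 92–87 kPa: Δp = 50 hPa = 5000 Pa, q̄ = 0.0044 kg/kg → 0.0044 × 5000 / 9.8 = 2.24 mm
Layer 87–45 kPa: Δp = 420 hPa = 42000 Pa, q̄ = 0.00143 kg/kg → 0.00143 × 42000 / 9.8 = 6.13 mm
Layer 45–35 kPa: Δp = 100 hPa = 10000 Pa, q̄ = 0.000631 kg/kg → 0.000631 × 10000 / 9.8 = 0.64 mm
PW = 5.75 + 2.24 + 6.13 + 0.64 = 14.76 ≈ 14.8 mm.

PW ≈ 14.8 mm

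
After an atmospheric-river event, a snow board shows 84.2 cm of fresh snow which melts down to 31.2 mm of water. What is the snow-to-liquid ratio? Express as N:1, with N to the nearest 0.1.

ratio ≈ 27.0

Ratio = snow depth / SWE = 842 mm / 31.2 mm = 27.0, i.e. 27.0:1.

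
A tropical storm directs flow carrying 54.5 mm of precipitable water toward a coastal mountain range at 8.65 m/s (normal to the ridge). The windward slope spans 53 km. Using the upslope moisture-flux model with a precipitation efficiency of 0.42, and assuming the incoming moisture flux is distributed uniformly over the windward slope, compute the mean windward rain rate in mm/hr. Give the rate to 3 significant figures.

Incoming column moisture flux per unit ridge length: F = V × PW = 8.65 × 54.5 = 471.425 mm·m/s.
Spread over the 53 km slope with efficiency ε = 0.42: R = ε·F/W = 0.42 × 471.425 / 53000 m = 3.736e-03 mm/s.
R = 3.736e-03 × 3600 = 13.4 mm/hr.

R ≈ 13.4 mm/hr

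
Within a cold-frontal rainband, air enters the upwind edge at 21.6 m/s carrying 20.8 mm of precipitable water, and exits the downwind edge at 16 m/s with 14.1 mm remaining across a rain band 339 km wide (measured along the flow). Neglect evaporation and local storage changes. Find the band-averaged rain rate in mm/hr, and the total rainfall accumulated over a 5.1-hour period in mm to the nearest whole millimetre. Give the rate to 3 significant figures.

Column moisture flux per unit crosswind length is F = V × PW.
Inflow: F_in = 21.6 × 20.8 = 449.28 mm·m/s
Outflow: F_out = 16 × 14.1 = 225.6 mm·m/s
Steady-state rate R = (F_in − F_out)/L = (449.28 − 225.6) / 339000 m = 6.598e-04 mm/s.
R = 6.598e-04 × 3600 = 2.38 mm/hr.
Over 5.1 h: total = 2.38 × 5.1 = 12.138 ≈ 12 mm.

R ≈ 2.38 mm/hr; total ≈ 12 mm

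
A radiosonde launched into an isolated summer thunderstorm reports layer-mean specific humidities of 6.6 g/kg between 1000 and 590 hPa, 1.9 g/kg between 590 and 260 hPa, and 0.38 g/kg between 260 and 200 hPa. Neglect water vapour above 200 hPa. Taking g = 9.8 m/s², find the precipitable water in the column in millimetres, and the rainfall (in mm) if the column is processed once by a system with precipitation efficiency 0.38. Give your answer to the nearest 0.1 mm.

Precipitable water is the column-integrated vapour mass per unit area: PW = (1/g) Σ q̄ Δp, with q in kg/kg and Δp in Pa (1 kg/m² of water = 1 mm).
Layer 1000–590 hPa: Δp = 410 hPa = 41000 Pa, q̄ = 0.0066 kg/kg → 0.0066 × 41000 / 9.8 = 27.61 mm
Layer 590–260 hPa: Δp = 330 hPa = 33000 Pa, q̄ = 0.0019 kg/kg → 0.0019 × 33000 / 9.8 = 6.40 mm
Layer 260–200 hPa: Δp = 60 hPa = 6000 Pa, q̄ = 0.00038 kg/kg → 0.00038 × 6000 / 9.8 = 0.23 mm
PW = 27.61 + 6.40 + 0.23 = 34.24 ≈ 34.2 mm.
Rainfall = ε × PW = 0.38 × 34.2 = 13.0 mm.

PW ≈ 34.2 mm; rainfall ≈ 13.0 mm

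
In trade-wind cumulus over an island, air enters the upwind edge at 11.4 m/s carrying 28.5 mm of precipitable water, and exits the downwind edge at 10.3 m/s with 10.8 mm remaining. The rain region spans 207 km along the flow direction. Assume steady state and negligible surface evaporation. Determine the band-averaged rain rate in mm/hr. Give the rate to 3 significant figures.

R ≈ 3.72 mm/hr

Column moisture flux per unit crosswind length is F = V × PW.
Inflow: F_in = 11.4 × 28.5 = 324.9 mm·m/s
Outflow: F_out = 10.3 × 10.8 = 111.24 mm·m/s
Steady-state rate R = (F_in − F_out)/L = (324.9 − 111.24) / 207000 m = 1.032e-03 mm/s.
R = 1.032e-03 × 3600 = 3.72 mm/hr.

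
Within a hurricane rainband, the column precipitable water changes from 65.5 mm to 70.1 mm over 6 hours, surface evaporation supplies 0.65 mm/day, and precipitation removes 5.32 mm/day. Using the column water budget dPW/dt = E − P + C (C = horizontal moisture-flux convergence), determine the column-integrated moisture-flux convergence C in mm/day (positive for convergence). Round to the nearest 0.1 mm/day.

dPW/dt = (70.1 − 65.5) mm / (6/24 day) = +18.400 mm/day.
C = dPW/dt − E + P = (+18.400) − 0.65 + 5.32 = 23.1 mm/day.

C ≈ 23.1 mm/day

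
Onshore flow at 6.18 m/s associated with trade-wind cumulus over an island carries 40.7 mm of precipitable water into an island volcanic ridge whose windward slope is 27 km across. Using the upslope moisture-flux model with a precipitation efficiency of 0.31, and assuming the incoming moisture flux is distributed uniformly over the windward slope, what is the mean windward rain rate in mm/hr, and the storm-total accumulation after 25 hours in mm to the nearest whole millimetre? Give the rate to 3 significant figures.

R ≈ 10.4 mm/hr; total ≈ 260 mm

Incoming column moisture flux per unit ridge length: F = V × PW = 6.18 × 40.7 = 251.526 mm·m/s.
Spread over the 27 km slope with efficiency ε = 0.31: R = ε·F/W = 0.31 × 251.526 / 27000 m = 2.888e-03 mm/s.
R = 2.888e-03 × 3600 = 10.4 mm/hr.
Over 25 h: total = 10.4 × 25 = 260 mm.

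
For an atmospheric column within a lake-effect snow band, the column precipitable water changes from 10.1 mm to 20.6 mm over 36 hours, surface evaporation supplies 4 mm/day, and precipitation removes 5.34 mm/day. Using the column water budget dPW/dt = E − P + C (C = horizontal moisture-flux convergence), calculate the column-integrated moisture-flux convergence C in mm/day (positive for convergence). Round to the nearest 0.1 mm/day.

dPW/dt = (20.6 − 10.1) mm / (36/24 day) = +7.000 mm/day.
C = dPW/dt − E + P = (+7.000) − 4 + 5.34 = 8.3 mm/day.

C ≈ 8.3 mm/day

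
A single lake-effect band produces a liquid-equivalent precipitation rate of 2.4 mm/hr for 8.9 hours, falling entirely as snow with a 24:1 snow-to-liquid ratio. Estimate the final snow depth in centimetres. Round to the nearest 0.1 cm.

snow depth ≈ 51.3 cm

Liquid-equivalent depth = 2.4 × 8.9 = 21.36 mm.
Snow depth = 21.36 mm × 24 = 512.64 mm = 51.3 cm.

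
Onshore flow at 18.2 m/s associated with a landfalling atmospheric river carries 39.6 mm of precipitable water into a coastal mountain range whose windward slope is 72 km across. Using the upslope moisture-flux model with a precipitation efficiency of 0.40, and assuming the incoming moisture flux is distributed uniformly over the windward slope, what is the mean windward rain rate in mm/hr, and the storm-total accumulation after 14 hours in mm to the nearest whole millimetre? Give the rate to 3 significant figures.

R ≈ 14.4 mm/hr; total ≈ 202 mm

Incoming column moisture flux per unit ridge length: F = V × PW = 18.2 × 39.6 = 720.72 mm·m/s.
Spread over the 72 km slope with efficiency ε = 0.40: R = ε·F/W = 0.40 × 720.72 / 72000 m = 4.004e-03 mm/s.
R = 4.004e-03 × 3600 = 14.4 mm/hr.
Over 14 h: total = 14.4 × 14 = 201.6 ≈ 202 mm.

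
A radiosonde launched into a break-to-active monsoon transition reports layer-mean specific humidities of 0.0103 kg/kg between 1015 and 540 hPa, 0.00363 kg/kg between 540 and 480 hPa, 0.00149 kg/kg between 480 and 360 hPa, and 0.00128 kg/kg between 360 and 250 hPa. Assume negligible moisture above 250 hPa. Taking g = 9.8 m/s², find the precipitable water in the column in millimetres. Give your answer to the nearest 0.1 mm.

PW ≈ 55.4 mm

Precipitable water is the column-integrated vapour mass per unit area: PW = (1/g) Σ q̄ Δp, with q in kg/kg and Δp in Pa (1 kg/m² of water = 1 mm).
Layer 1015–540 hPa: Δp = 475 hPa = 47500 Pa, q̄ = 0.0103 kg/kg → 0.0103 × 47500 / 9.8 = 49.92 mm
Layer 540–480 hPa: Δp = 60 hPa = 6000 Pa, q̄ = 0.00363 kg/kg → 0.00363 × 6000 / 9.8 = 2.22 mm
Layer 480–360 hPa: Δp = 120 hPa = 12000 Pa, q̄ = 0.00149 kg/kg → 0.00149 × 12000 / 9.8 = 1.82 mm
Layer 360–250 hPa: Δp = 110 hPa = 11000 Pa, q̄ = 0.00128 kg/kg → 0.00128 × 11000 / 9.8 = 1.44 mm
PW = 49.92 + 2.22 + 1.82 + 1.44 = 55.40 ≈ 55.4 mm.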